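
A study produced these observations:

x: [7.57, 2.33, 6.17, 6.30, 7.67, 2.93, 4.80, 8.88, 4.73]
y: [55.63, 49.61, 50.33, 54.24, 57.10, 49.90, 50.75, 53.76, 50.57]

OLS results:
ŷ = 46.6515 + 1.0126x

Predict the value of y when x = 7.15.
ŷ = 53.8916

x = 7.15 lies inside the observed range [2.33, 8.88], so the fitted equation applies directly:

ŷ = 46.6515 + 1.0126 × 7.15
ŷ = 46.6515 + 7.2401
ŷ = 53.8916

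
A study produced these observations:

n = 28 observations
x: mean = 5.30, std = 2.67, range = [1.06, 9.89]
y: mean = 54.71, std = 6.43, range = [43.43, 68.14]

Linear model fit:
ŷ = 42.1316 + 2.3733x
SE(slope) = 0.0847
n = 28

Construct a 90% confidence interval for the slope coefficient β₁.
The 90% CI for β₁ is (2.2288, 2.5178)

Confidence interval for the slope:

The 90% CI for β₁ is: β̂₁ ± t*(α/2, n-2) × SE(β̂₁)

Step 1: Find critical t-value
- Confidence level = 0.9
- Degrees of freedom = n - 2 = 28 - 2 = 26
- t*(α/2, 26) = 1.7056

Step 2: Calculate margin of error
Margin = 1.7056 × 0.0847 = 0.1445

Step 3: Construct interval
CI = 2.3733 ± 0.1445
CI = (2.2288, 2.5178)

Interpretation: each one-unit increase in x is associated with a change in mean y of between 2.2288 and 2.5178, with 90% confidence.
Since 0 is outside the interval, a two-sided test at α = 0.10 would reject H₀: β₁ = 0.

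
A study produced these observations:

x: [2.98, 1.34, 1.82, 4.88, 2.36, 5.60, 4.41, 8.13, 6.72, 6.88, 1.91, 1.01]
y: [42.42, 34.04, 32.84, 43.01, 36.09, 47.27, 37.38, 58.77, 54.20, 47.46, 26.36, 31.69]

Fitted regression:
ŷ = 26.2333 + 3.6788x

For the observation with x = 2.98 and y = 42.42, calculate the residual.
Residual = 5.2239

The residual is the difference between the actual value and the predicted value:

Residual = y - ŷ

Step 1: Calculate predicted value
ŷ = 26.2333 + 3.6788 × 2.98
ŷ = 37.1961

Step 2: Calculate residual
Residual = 42.42 - 37.1961
Residual = 5.2239

The residual is positive, so the observed y = 42.42 sits above the regression line (the line underestimates it by 5.2239).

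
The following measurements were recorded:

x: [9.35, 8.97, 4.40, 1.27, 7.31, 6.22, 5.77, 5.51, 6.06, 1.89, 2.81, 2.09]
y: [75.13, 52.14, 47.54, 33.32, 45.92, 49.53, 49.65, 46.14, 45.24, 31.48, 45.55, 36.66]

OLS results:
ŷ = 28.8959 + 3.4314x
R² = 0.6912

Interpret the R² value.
About 69.12% of the variability in y is accounted for by the regression on x (R² = 0.6912) — a moderate linear fit.

R² (coefficient of determination) measures the proportion of variance in y explained by the regression model.

Here R² = 0.6912:
- Explained: 69.12% of the variation in y
- Unexplained (residual): 100% − 69.12% = 30.88%
- Rule of thumb (below 0.3 weak; 0.3 to below 0.7 moderate; 0.7 and above strong) → moderate

Note: R² says nothing about causation, and a high R² does not by itself mean the linear form is appropriate — check the residuals.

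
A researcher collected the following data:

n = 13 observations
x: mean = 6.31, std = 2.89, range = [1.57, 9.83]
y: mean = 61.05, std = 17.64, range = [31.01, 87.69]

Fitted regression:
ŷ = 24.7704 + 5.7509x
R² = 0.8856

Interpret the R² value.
The model explains 88.56% of the variance in y (R² = 0.8856), leaving 11.44% unexplained; the fit is strong.

R² = 1 − SS_res/SS_tot compares the residual scatter to the total scatter of y about its mean.

Here R² = 0.8856:
- Explained: 88.56% of the variation in y
- Unexplained (residual): 100% − 88.56% = 11.44%
- Rule of thumb (below 0.3 weak; 0.3 to below 0.7 moderate; 0.7 and above strong) → strong

Note: R² never decreases when predictors are added, so it should not be used alone to compare models of different size.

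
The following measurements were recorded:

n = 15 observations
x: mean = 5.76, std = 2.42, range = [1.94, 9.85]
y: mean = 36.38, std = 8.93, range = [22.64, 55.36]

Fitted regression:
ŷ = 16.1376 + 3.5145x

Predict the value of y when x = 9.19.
ŷ = 48.4359

x = 9.19 lies inside the observed range [1.94, 9.85], so the fitted equation applies directly:

ŷ = 16.1376 + 3.5145 × 9.19
ŷ = 16.1376 + 32.2983
ŷ = 48.4359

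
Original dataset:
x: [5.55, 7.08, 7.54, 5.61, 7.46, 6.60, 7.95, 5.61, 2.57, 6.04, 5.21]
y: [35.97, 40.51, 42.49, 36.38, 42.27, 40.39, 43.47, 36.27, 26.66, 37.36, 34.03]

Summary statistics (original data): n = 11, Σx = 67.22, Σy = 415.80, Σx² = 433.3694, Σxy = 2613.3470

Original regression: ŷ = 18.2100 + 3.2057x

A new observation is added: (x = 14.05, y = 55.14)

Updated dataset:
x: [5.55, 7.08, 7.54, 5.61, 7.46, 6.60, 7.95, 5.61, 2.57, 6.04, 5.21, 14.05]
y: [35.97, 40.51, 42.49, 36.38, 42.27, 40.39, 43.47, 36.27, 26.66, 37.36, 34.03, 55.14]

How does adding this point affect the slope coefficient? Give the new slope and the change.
Adding the point moves β₁ from 3.2057 to 2.4713, i.e. it decreases by 0.7344 (-22.9%).

x = 14.05 lies well outside the original x-range [2.57, 7.95] (x̄ ≈ 6.11), so this observation has high leverage and can move the slope substantially.

Step 1: Update the sums with the new point (n goes from 11 to 12)
Σx  = 67.22 + 14.05 = 81.27
Σy  = 415.80 + 55.14 = 470.94
Σx² = 433.3694 + 14.05² = 433.3694 + 197.4025 = 630.7719
Σxy = 2613.3470 + 14.05×55.14 = 2613.3470 + 774.7170 = 3388.0640

Step 2: Recompute the slope with b₁ = (nΣxy − ΣxΣy) / (nΣx² − (Σx)²)
Numerator   = 12×3388.0640 − 81.27×470.94 = 40656.7680 − 38273.2938 = 2383.4742
Denominator = 12×630.7719 − 81.27² = 7569.2628 − 6604.8129 = 964.4499
b₁(new) = 2383.4742 / 964.4499 = 2.4713

(Same formula on the original sums: (11×2613.3470 − 67.22×415.80) / (11×433.3694 − 67.22²) = 796.7410 / 248.5350 = 3.2057, matching the given fit.)

Step 3: Change in slope
Δβ₁ = 2.4713 − 3.2057 = -0.7344
Relative change = -0.7344 / 3.2057 × 100% = -22.9%
→ the slope decreases when the point is added.

Because the point sits below the extension of the original line at a high-leverage x, it tilts the fit down.
In practice: refit with and without it and report both if conclusions differ; investigate whether it comes from the same population as the rest of the sample.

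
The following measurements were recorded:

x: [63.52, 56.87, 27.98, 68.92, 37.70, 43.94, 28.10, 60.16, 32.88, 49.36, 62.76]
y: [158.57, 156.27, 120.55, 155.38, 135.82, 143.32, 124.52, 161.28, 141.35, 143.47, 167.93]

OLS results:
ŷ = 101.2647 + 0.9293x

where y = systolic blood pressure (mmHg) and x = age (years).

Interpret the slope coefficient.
An increase of one year in age is associated with a 0.9293 mmHg increase in predicted blood pressure.

β₁ = 0.9293 is the change in predicted blood pressure (mmHg) per additional year of age.

Interpretation:
- Age up by 1 year → predicted blood pressure increases by 0.9293 mmHg
- The effect is assumed constant over the observed range of x (linearity)
- The slope describes association in these data, not necessarily a causal effect

The intercept β₀ = 101.2647 is the predicted blood pressure when age = 0; since the smallest observed x is 27.98, this is an extrapolation and mainly anchors the line.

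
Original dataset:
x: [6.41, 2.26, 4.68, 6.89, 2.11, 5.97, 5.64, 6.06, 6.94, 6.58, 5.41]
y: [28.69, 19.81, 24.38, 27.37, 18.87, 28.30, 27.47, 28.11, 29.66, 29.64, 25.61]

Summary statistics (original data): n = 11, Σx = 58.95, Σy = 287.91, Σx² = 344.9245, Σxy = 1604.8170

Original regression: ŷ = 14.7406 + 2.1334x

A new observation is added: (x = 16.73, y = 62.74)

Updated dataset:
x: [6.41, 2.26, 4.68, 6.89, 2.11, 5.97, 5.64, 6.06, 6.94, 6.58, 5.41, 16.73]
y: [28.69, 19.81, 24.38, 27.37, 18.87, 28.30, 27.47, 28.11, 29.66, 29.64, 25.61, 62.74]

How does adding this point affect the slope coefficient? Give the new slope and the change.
Adding the point moves β₁ from 2.1334 to 3.0030, i.e. it increases by 0.8696 (+40.8%).

x = 16.73 lies well outside the original x-range [2.11, 6.94] (x̄ ≈ 5.36), so this observation has high leverage and can move the slope substantially.

Step 1: Update the sums with the new point (n goes from 11 to 12)
Σx  = 58.95 + 16.73 = 75.68
Σy  = 287.91 + 62.74 = 350.65
Σx² = 344.9245 + 16.73² = 344.9245 + 279.8929 = 624.8174
Σxy = 1604.8170 + 16.73×62.74 = 1604.8170 + 1049.6402 = 2654.4572

Step 2: Recompute the slope with b₁ = (nΣxy − ΣxΣy) / (nΣx² − (Σx)²)
Numerator   = 12×2654.4572 − 75.68×350.65 = 31853.4864 − 26537.1920 = 5316.2944
Denominator = 12×624.8174 − 75.68² = 7497.8088 − 5727.4624 = 1770.3464
b₁(new) = 5316.2944 / 1770.3464 = 3.0030

(Same formula on the original sums: (11×1604.8170 − 58.95×287.91) / (11×344.9245 − 58.95²) = 680.6925 / 319.0670 = 2.1334, matching the given fit.)

Step 3: Change in slope
Δβ₁ = 3.0030 − 2.1334 = +0.8696
Relative change = +0.8696 / 2.1334 × 100% = +40.8%
→ the slope increases when the point is added.

A high-leverage point only changes the slope if it is off the original line; here y = 62.74 is above the original trend, so the slope increases.
In practice: investigate whether it comes from the same population as the rest of the sample.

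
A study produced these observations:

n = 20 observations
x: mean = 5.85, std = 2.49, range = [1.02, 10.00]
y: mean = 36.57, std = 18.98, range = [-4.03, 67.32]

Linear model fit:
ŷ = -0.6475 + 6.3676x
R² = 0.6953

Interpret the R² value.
About 69.53% of the variability in y is accounted for by the regression on x (R² = 0.6953) — a moderate linear fit.

The coefficient of determination R² is the fraction of the total variation in y that the fitted line accounts for.

Here R² = 0.6953:
- Explained: 69.53% of the variation in y
- Unexplained (residual): 100% − 69.53% = 30.47%
- Rule of thumb (below 0.3 weak; 0.3 to below 0.7 moderate; 0.7 and above strong) → moderate

Calculation: R² = 1 − (SS_res / SS_tot), where SS_res is the sum of squared residuals and SS_tot the total sum of squares.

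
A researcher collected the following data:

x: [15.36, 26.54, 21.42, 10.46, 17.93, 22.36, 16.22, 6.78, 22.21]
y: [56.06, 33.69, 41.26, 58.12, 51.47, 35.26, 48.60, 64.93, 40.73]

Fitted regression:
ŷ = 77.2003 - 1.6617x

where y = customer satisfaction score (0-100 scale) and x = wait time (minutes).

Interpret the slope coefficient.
On average, satisfaction score is about 1.6617 points lower for every extra minute of wait time.

The slope β₁ = -1.6617 gives the rate at which the fitted satisfaction score changes with wait time.

Interpretation:
- Wait time up by 1 minute → predicted satisfaction score decreases by 1.6617 points
- This is a linear approximation: the same per-unit change is assumed across the whole observed x range
- The sign (−) gives the direction; the magnitude 1.6617 gives the size of the effect per minute

(β₀ = 77.2003 is the fitted value at x = 0 and is not part of the slope interpretation.)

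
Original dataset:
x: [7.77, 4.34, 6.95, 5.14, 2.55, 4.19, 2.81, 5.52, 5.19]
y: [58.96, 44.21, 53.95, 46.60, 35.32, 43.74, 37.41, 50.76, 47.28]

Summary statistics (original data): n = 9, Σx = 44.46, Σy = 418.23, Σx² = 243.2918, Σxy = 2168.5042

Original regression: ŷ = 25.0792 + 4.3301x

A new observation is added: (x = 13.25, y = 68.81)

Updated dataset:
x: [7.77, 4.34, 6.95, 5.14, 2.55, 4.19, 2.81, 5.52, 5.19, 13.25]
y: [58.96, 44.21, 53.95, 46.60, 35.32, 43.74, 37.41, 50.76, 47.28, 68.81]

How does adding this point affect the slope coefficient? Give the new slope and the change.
New slope β₁ = 3.1410 versus 4.3301 before: a change of -1.1891 (-27.5%).

The new point has HIGH LEVERAGE: x = 13.25 is far from the original mean x̄ = 44.46/9 ≈ 4.94 (original range [2.55, 7.77]).

Step 1: Update the sums with the new point (n goes from 9 to 10)
Σx  = 44.46 + 13.25 = 57.71
Σy  = 418.23 + 68.81 = 487.04
Σx² = 243.2918 + 13.25² = 243.2918 + 175.5625 = 418.8543
Σxy = 2168.5042 + 13.25×68.81 = 2168.5042 + 911.7325 = 3080.2367

Step 2: Recompute the slope with b₁ = (nΣxy − ΣxΣy) / (nΣx² − (Σx)²)
Numerator   = 10×3080.2367 − 57.71×487.04 = 30802.3670 − 28107.0784 = 2695.2886
Denominator = 10×418.8543 − 57.71² = 4188.5430 − 3330.4441 = 858.0989
b₁(new) = 2695.2886 / 858.0989 = 3.1410

(Same formula on the original sums: (9×2168.5042 − 44.46×418.23) / (9×243.2918 − 44.46²) = 922.0320 / 212.9346 = 4.3301, matching the given fit.)

Step 3: Change in slope
Δβ₁ = 3.1410 − 4.3301 = -1.1891
Relative change = -1.1891 / 4.3301 × 100% = -27.5%
→ the slope decreases when the point is added.

A high-leverage point only changes the slope if it is off the original line; here y = 68.81 is below the original trend, so the slope decreases.
In practice: check such a point for data-entry or measurement error.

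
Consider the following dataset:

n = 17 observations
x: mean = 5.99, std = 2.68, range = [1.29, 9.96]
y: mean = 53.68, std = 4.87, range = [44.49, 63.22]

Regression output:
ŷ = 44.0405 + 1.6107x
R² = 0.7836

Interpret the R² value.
R² = 0.7836 means 78.36% of the variation in y is explained by the linear relationship with x. This indicates a strong fit.

The coefficient of determination R² is the fraction of the total variation in y that the fitted line accounts for.

Here R² = 0.7836:
- Explained: 78.36% of the variation in y
- Unexplained (residual): 100% − 78.36% = 21.64%
- Rule of thumb (below 0.3 weak; 0.3 to below 0.7 moderate; 0.7 and above strong) → strong

Note: R² says nothing about causation, and a high R² does not by itself mean the linear form is appropriate — check the residuals.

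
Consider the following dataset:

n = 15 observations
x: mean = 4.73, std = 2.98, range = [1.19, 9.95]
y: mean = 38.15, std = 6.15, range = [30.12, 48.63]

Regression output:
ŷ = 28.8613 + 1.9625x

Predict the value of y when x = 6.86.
ŷ = 42.3241

x = 6.86 lies inside the observed range [1.19, 9.95], so the fitted equation applies directly:

ŷ = 28.8613 + 1.9625 × 6.86
ŷ = 28.8613 + 13.4628
ŷ = 42.3241

This is the fitted mean response at that x — an individual observation would come with a wider prediction interval.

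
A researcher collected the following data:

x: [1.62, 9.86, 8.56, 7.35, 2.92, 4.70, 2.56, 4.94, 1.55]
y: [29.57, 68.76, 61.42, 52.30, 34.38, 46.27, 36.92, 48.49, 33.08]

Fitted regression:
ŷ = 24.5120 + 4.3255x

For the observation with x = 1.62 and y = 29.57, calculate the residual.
Residual = -1.9493

The residual is the difference between the actual value and the predicted value:

Residual = y - ŷ

Step 1: Calculate predicted value
ŷ = 24.5120 + 4.3255 × 1.62
ŷ = 31.5193

Step 2: Calculate residual
Residual = 29.57 - 31.5193
Residual = -1.9493

Sign check: y < ŷ, so the point is below the line and the fit overestimates here.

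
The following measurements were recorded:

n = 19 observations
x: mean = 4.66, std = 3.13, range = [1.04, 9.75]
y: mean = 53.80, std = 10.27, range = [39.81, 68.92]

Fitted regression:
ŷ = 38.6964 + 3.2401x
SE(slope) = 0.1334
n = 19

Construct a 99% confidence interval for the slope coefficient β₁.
The 99% CI for β₁ is (2.8535, 3.6267)

Confidence interval for the slope:

The 99% CI for β₁ is: β̂₁ ± t*(α/2, n-2) × SE(β̂₁)

Step 1: Find critical t-value
- Confidence level = 0.99
- Degrees of freedom = n - 2 = 19 - 2 = 17
- t*(α/2, 17) = 2.8982

Step 2: Calculate margin of error
Margin = 2.8982 × 0.1334 = 0.3866

Step 3: Construct interval
CI = 3.2401 ± 0.3866
CI = (2.8535, 3.6267)

Interpretation: intervals built this way capture the true β₁ in 99% of repeated samples; here the plausible range for the per-unit effect of x on y is 2.8535 to 3.6267.
Since 0 is outside the interval, a two-sided test at α = 0.01 would reject H₀: β₁ = 0.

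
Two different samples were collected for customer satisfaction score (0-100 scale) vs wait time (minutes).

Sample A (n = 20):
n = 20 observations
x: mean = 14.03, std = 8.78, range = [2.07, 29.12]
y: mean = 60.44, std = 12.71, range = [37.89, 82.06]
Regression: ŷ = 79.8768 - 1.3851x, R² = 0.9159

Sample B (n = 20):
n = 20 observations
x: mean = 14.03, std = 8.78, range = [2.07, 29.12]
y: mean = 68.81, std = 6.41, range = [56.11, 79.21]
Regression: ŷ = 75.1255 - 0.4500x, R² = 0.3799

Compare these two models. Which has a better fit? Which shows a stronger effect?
Model A has the better fit (R² = 0.9159 vs 0.3799). Model A shows the stronger effect (|β₁| = 1.3851 vs 0.4500).

Model Comparison:

Fit — compare R²:
- Model A: R² = 0.9159 → 91.59% of variance in satisfaction score explained
- Model B: R² = 0.3799 → 37.99% of variance in satisfaction score explained
- 0.9159 > 0.3799 → Model A has the better fit

Effect size (slope magnitude):
- Model A: β₁ = -1.3851 → predicted satisfaction score falls 1.3851 points per additional minute of wait time
- Model B: β₁ = -0.4500 → predicted satisfaction score falls 0.4500 points per additional minute of wait time
- |-1.3851| > |-0.4500| → Model A shows the stronger marginal effect

Note: A better fit (higher R²) doesn't necessarily mean a more important relationship.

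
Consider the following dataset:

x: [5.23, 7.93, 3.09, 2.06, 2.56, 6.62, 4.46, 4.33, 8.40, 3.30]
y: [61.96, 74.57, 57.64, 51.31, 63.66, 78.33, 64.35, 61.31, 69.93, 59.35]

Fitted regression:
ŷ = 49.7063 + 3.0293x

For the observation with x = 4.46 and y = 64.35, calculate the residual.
Residual = 1.1330

The residual is the difference between the actual value and the predicted value:

Residual = y - ŷ

Step 1: Calculate predicted value
ŷ = 49.7063 + 3.0293 × 4.46
ŷ = 63.2170

Step 2: Calculate residual
Residual = 64.35 - 63.2170
Residual = 1.1330

The residual is positive, so the observed y = 64.35 sits above the regression line (the line underestimates it by 1.1330).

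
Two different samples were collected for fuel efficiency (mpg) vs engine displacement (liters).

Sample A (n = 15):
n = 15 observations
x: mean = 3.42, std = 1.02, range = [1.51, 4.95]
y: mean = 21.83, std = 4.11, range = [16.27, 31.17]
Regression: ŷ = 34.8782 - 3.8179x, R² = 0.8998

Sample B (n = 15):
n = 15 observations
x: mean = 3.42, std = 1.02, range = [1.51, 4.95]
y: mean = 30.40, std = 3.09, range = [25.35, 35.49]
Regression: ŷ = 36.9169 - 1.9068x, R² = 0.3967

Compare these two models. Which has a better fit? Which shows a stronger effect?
Model A has the better fit (R² = 0.8998 vs 0.3967). Model A shows the stronger effect (|β₁| = 3.8179 vs 1.9068).

Model Comparison:

Fit — compare R²:
- Model A: R² = 0.8998 → 89.98% of variance in fuel efficiency explained
- Model B: R² = 0.3967 → 39.67% of variance in fuel efficiency explained
- 0.8998 > 0.3967 → Model A has the better fit

Strength of effect — compare |β₁|:
- Model A: β₁ = -3.8179 → predicted fuel efficiency falls 3.8179 mpg per additional liter of engine displacement
- Model B: β₁ = -1.9068 → predicted fuel efficiency falls 1.9068 mpg per additional liter of engine displacement
- |-3.8179| > |-1.9068| → Model A shows the stronger marginal effect

Notes:
- The two samples could reflect different populations, time periods, or measurement quality.
- A steeper slope doesn't make a better model if the scatter around the line is large.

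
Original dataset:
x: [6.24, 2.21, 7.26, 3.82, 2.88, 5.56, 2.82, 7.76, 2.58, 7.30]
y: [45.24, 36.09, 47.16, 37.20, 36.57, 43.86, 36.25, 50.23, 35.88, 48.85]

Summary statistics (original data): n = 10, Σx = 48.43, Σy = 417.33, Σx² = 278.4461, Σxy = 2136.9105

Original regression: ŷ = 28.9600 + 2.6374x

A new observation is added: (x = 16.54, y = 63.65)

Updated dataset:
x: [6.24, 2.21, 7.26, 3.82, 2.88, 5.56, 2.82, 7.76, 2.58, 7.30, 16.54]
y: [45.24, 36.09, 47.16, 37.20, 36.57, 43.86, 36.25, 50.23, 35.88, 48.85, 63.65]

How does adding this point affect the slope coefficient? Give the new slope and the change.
Adding the point moves β₁ from 2.6374 to 2.0730, i.e. it decreases by 0.5644 (-21.4%).

x = 16.54 lies well outside the original x-range [2.21, 7.76] (x̄ ≈ 4.84), so this observation has high leverage and can move the slope substantially.

Step 1: Update the sums with the new point (n goes from 10 to 11)
Σx  = 48.43 + 16.54 = 64.97
Σy  = 417.33 + 63.65 = 480.98
Σx² = 278.4461 + 16.54² = 278.4461 + 273.5716 = 552.0177
Σxy = 2136.9105 + 16.54×63.65 = 2136.9105 + 1052.7710 = 3189.6815

Step 2: Recompute the slope with b₁ = (nΣxy − ΣxΣy) / (nΣx² − (Σx)²)
Numerator   = 11×3189.6815 − 64.97×480.98 = 35086.4965 − 31249.2706 = 3837.2259
Denominator = 11×552.0177 − 64.97² = 6072.1947 − 4221.1009 = 1851.0938
b₁(new) = 3837.2259 / 1851.0938 = 2.0730

(Same formula on the original sums: (10×2136.9105 − 48.43×417.33) / (10×278.4461 − 48.43²) = 1157.8131 / 438.9961 = 2.6374, matching the given fit.)

Step 3: Change in slope
Δβ₁ = 2.0730 − 2.6374 = -0.5644
Relative change = -0.5644 / 2.6374 × 100% = -21.4%
→ the slope decreases when the point is added.

Because the point sits below the extension of the original line at a high-leverage x, it tilts the fit down.
In practice: refit with and without it and report both if conclusions differ; check such a point for data-entry or measurement error.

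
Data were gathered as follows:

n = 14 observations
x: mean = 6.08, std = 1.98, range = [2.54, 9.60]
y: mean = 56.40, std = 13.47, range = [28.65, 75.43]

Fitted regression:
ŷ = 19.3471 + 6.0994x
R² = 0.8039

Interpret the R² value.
About 80.39% of the variability in y is accounted for by the regression on x (R² = 0.8039) — a strong linear fit.

R² = 1 − SS_res/SS_tot compares the residual scatter to the total scatter of y about its mean.

Here R² = 0.8039:
- Explained: 80.39% of the variation in y
- Unexplained (residual): 100% − 80.39% = 19.61%
- Rule of thumb (below 0.3 weak; 0.3 to below 0.7 moderate; 0.7 and above strong) → strong

Calculation: R² = 1 − (SS_res / SS_tot), where SS_res is the sum of squared residuals and SS_tot the total sum of squares.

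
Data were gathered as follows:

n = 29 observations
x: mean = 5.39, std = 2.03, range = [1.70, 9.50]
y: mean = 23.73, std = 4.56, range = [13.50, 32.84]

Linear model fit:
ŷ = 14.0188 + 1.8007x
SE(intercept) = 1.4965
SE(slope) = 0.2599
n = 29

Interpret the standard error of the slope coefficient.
SE(slope) = 0.2599 measures the uncertainty in the estimated slope. The coefficient is estimated precisely (SE/|β̂₁| = 14.4%).

SE(β̂₁) = s / √Sxx, where s is the residual standard deviation and Sxx = Σ(x − x̄)². It is the yardstick for how far β̂₁ = 1.8007 could plausibly be from the true slope.

Relative precision:
- SE / |β̂₁| = 0.2599 / 1.8007 = 14.4%
- Rule of thumb (under 20%: precise; 20% to under 50%: moderately precise; 50% or more: imprecise) → precise

Link to the t-test: t = β̂₁ / SE(β̂₁) = 1.8007 / 0.2599 = 6.9284, the statistic for H₀: β₁ = 0.

What drives SE(β̂₁): wider spread of x values → smaller SE; larger n (here n = 29) → smaller SE; more residual scatter → larger SE.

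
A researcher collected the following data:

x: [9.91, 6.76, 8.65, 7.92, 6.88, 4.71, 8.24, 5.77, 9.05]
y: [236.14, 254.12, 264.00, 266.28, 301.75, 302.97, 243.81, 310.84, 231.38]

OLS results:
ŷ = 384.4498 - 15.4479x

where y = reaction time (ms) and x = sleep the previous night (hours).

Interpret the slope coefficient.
An increase of one hour in sleep is associated with a 15.4479 ms decrease in predicted reaction time.

The slope β₁ = -15.4479 gives the rate at which the fitted reaction time changes with sleep.

Interpretation:
- Sleep up by 1 hour → predicted reaction time decreases by 15.4479 ms
- The effect is assumed constant over the observed range of x (linearity)
- The sign (−) gives the direction; the magnitude 15.4479 gives the size of the effect per hour

The intercept β₀ = 384.4498 is the predicted reaction time when sleep = 0; since the smallest observed x is 4.71, this is an extrapolation and mainly anchors the line.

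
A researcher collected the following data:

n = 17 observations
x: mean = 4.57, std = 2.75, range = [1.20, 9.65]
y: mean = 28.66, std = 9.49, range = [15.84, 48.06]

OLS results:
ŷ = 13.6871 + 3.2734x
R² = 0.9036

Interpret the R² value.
R² = 0.9036 means 90.36% of the variation in y is explained by the linear relationship with x. This indicates a strong fit.

R² = 1 − SS_res/SS_tot compares the residual scatter to the total scatter of y about its mean.

Here R² = 0.9036:
- Explained: 90.36% of the variation in y
- Unexplained (residual): 100% − 90.36% = 9.64%
- Rule of thumb (below 0.3 weak; 0.3 to below 0.7 moderate; 0.7 and above strong) → strong

Equivalently, for simple linear regression R² = r², so |r| = √0.9036 ≈ 0.9506.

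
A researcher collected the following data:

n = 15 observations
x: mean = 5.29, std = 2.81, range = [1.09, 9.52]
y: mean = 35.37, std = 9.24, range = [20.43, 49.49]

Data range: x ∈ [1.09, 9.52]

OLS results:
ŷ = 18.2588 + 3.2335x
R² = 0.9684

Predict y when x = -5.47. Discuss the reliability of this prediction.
ŷ = 0.5716 (extrapolation — x = -5.47 lies outside [1.09, 9.52], so reliability is low).

Prediction calculation:
ŷ = 18.2588 + 3.2335 × (-5.47)
ŷ = 0.5716

Reliability:
- Data range: x ∈ [1.09, 9.52]
- Prediction point: x = -5.47 is 6.56 units below the observed range → this is EXTRAPOLATION, not interpolation

Why that matters here:
- The standard error of prediction grows with (x − x̄)², and x = -5.47 is far from x̄ = 5.29
- There are no observations near this x to validate the fitted line there
- Real relationships often flatten, saturate, or turn nonlinear at extremes

The R² = 0.9684 only validates the fit within [1.09, 9.52]; treat ŷ = 0.5716 with caution.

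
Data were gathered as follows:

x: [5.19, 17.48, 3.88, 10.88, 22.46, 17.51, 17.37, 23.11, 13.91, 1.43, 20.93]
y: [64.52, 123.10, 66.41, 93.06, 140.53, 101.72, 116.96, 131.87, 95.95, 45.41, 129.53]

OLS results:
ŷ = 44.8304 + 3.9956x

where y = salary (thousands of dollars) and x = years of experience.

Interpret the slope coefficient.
An increase of one year in experience is associated with a 3.9956 thousand dollars increase in predicted salary.

The slope β₁ = 3.9956 gives the rate at which the fitted salary changes with experience.

Interpretation:
- Experience up by 1 year → predicted salary increases by 3.9956 thousand dollars
- This is a linear approximation: the same per-unit change is assumed across the whole observed x range
- The slope describes association in these data, not necessarily a causal effect

The intercept β₀ = 44.8304 is the predicted salary when experience = 0; since the smallest observed x is 1.43, this is an extrapolation and mainly anchors the line.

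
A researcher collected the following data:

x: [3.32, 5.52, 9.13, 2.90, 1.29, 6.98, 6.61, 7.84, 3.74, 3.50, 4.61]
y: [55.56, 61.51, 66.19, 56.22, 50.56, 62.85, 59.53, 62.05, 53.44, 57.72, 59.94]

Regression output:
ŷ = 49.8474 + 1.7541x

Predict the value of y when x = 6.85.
ŷ = 61.8630

x = 6.85 lies inside the observed range [1.29, 9.13], so the fitted equation applies directly:

ŷ = 49.8474 + 1.7541 × 6.85
ŷ = 49.8474 + 12.0156
ŷ = 61.8630

This is a point prediction; actual observations scatter around it by roughly the residual standard deviation.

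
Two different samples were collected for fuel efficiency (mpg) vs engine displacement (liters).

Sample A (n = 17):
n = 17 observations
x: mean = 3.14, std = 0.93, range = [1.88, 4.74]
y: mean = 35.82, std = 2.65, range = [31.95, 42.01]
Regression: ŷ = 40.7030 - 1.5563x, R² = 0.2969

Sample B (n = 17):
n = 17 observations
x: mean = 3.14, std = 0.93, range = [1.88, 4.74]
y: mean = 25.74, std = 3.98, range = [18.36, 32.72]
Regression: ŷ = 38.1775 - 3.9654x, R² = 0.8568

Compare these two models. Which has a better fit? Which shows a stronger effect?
Model B has the better fit (R² = 0.8568 vs 0.2969). Model B shows the stronger effect (|β₁| = 3.9654 vs 1.5563).

Model Comparison:

Goodness of fit (R²):
- Model A: R² = 0.2969 → 29.69% of variance in fuel efficiency explained
- Model B: R² = 0.8568 → 85.68% of variance in fuel efficiency explained
- 0.8568 > 0.2969 → Model B has the better fit

Strength of effect — compare |β₁|:
- Model A: β₁ = -1.5563 → predicted fuel efficiency falls 1.5563 mpg per additional liter of engine displacement
- Model B: β₁ = -3.9654 → predicted fuel efficiency falls 3.9654 mpg per additional liter of engine displacement
- |-1.5563| < |-3.9654| → Model B shows the stronger marginal effect

Note: The two samples could reflect different populations, time periods, or measurement quality.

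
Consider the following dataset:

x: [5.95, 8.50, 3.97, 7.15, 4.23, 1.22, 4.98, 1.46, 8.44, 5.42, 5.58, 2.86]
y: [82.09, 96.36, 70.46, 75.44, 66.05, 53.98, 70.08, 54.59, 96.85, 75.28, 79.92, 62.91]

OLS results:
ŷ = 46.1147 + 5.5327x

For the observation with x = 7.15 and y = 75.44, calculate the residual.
Residual = -10.2335

The residual is the difference between the actual value and the predicted value:

Residual = y - ŷ

Step 1: Calculate predicted value
ŷ = 46.1147 + 5.5327 × 7.15
ŷ = 85.6735

Step 2: Calculate residual
Residual = 75.44 - 85.6735
Residual = -10.2335

Interpretation: the model overestimates the actual value by 10.2335 at this point (negative residual → observation lies below the fitted line).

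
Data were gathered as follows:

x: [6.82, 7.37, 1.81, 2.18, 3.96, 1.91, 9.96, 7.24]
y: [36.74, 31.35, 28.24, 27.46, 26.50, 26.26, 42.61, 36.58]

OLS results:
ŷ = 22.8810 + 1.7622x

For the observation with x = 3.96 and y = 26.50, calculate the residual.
Residual = -3.3593

The residual is the difference between the actual value and the predicted value:

Residual = y - ŷ

Step 1: Calculate predicted value
ŷ = 22.8810 + 1.7622 × 3.96
ŷ = 29.8593

Step 2: Calculate residual
Residual = 26.50 - 29.8593
Residual = -3.3593

The residual is negative, so the observed y = 26.50 sits below the regression line (the line overestimates it by 3.3593).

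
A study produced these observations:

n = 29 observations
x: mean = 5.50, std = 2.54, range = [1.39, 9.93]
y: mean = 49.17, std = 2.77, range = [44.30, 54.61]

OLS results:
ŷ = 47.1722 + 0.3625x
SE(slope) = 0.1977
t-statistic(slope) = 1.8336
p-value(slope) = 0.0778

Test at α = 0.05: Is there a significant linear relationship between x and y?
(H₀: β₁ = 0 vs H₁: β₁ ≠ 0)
Since p-value = 0.0778 ≥ α = 0.05, fail to reject H₀ — the slope is not significantly different from 0.

Hypothesis test for the slope coefficient:

H₀: β₁ = 0 (no linear relationship)
H₁: β₁ ≠ 0 (linear relationship exists)

Test statistic: t = β̂₁ / SE(β̂₁) = 0.3625 / 0.1977 = 1.8336

With df = 27, the two-sided p-value for |t| = 1.8336 is 0.0778.

Decision rule: reject H₀ if p-value < α.
p-value = 0.0778 ≥ α = 0.05 → fail to reject H₀.

At α = 0.05 the data do not provide convincing evidence of a nonzero slope.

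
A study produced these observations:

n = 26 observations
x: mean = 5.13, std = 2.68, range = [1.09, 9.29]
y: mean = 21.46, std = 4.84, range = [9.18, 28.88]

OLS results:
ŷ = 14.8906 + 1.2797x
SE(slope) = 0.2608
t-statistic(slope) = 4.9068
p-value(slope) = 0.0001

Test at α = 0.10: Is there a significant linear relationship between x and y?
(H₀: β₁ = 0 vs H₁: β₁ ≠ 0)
Reject H₀: p-value = 0.0001 < α = 0.10. The linear relationship is significant at the 10% level.

Hypothesis test for the slope coefficient:

H₀: β₁ = 0 (no linear relationship)
H₁: β₁ ≠ 0 (linear relationship exists)

Test statistic: t = β̂₁ / SE(β̂₁) = 1.2797 / 0.2608 = 4.9068

With df = 24, the two-sided p-value for |t| = 4.9068 is 0.0001.

Decision rule: reject H₀ if p-value < α.
p-value = 0.0001 < α = 0.10 → reject H₀.

At α = 0.10 the data do provide convincing evidence of a nonzero slope.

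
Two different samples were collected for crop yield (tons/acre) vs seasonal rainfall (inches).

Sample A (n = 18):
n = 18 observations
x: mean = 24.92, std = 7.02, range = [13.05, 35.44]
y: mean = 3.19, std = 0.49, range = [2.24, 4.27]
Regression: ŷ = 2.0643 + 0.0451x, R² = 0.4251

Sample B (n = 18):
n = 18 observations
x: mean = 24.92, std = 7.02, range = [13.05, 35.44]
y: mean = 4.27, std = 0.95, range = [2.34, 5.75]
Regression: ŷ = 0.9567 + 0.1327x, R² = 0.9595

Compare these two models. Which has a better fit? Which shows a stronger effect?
Model B has the better fit (R² = 0.9595 vs 0.4251). Model B shows the stronger effect (|β₁| = 0.1327 vs 0.0451).

Model Comparison:

Fit — compare R²:
- Model A: R² = 0.4251 → 42.51% of variance in crop yield explained
- Model B: R² = 0.9595 → 95.95% of variance in crop yield explained
- 0.9595 > 0.4251 → Model B has the better fit

Which has the larger per-inch effect? (|β₁|)
- Model A: β₁ = 0.0451 → predicted crop yield rises 0.0451 tons/acre per additional inch of rainfall
- Model B: β₁ = 0.1327 → predicted crop yield rises 0.1327 tons/acre per additional inch of rainfall
- |0.0451| < |0.1327| → Model B shows the stronger marginal effect

Notes:
- R² measures how tightly points cluster around the line; β₁ measures how steep the line is — they answer different questions.
- A steeper slope doesn't make a better model if the scatter around the line is large.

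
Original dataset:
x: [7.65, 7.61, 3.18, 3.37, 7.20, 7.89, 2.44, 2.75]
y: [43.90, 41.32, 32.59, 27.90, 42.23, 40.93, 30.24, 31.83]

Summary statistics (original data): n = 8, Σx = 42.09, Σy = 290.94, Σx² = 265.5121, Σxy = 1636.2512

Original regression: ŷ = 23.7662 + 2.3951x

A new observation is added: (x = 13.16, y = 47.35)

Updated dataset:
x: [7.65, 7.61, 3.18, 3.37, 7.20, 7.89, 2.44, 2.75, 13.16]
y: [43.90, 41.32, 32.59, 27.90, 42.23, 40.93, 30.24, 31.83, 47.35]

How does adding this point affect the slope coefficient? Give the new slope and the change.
Adding the point moves β₁ from 2.3951 to 1.8353, i.e. it decreases by 0.5598 (-23.4%).

x = 13.16 lies well outside the original x-range [2.44, 7.89] (x̄ ≈ 5.26), so this observation has high leverage and can move the slope substantially.

Step 1: Update the sums with the new point (n goes from 8 to 9)
Σx  = 42.09 + 13.16 = 55.25
Σy  = 290.94 + 47.35 = 338.29
Σx² = 265.5121 + 13.16² = 265.5121 + 173.1856 = 438.6977
Σxy = 1636.2512 + 13.16×47.35 = 1636.2512 + 623.1260 = 2259.3772

Step 2: Recompute the slope with b₁ = (nΣxy − ΣxΣy) / (nΣx² − (Σx)²)
Numerator   = 9×2259.3772 − 55.25×338.29 = 20334.3948 − 18690.5225 = 1643.8723
Denominator = 9×438.6977 − 55.25² = 3948.2793 − 3052.5625 = 895.7168
b₁(new) = 1643.8723 / 895.7168 = 1.8353

(Same formula on the original sums: (8×1636.2512 − 42.09×290.94) / (8×265.5121 − 42.09²) = 844.3450 / 352.5287 = 2.3951, matching the given fit.)

Step 3: Change in slope
Δβ₁ = 1.8353 − 2.3951 = -0.5598
Relative change = -0.5598 / 2.3951 × 100% = -23.4%
→ the slope decreases when the point is added.

A high-leverage point only changes the slope if it is off the original line; here y = 47.35 is below the original trend, so the slope decreases.
In practice: examine leverage (hᵢ) and Cook's distance rather than deleting it automatically.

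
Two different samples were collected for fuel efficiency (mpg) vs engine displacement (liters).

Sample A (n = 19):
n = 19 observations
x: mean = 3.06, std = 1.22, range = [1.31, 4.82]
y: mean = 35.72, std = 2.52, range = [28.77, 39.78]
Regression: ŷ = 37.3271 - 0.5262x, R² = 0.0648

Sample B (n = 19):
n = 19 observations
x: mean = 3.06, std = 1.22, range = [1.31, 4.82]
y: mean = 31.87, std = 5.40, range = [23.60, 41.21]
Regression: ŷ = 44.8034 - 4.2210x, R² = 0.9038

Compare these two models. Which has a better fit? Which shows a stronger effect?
Model B has the better fit (R² = 0.9038 vs 0.0648). Model B shows the stronger effect (|β₁| = 4.2210 vs 0.5262).

Model Comparison:

Goodness of fit (R²):
- Model A: R² = 0.0648 → 6.48% of variance in fuel efficiency explained
- Model B: R² = 0.9038 → 90.38% of variance in fuel efficiency explained
- 0.9038 > 0.0648 → Model B has the better fit

Effect size (slope magnitude):
- Model A: β₁ = -0.5262 → predicted fuel efficiency falls 0.5262 mpg per additional liter of engine displacement
- Model B: β₁ = -4.2210 → predicted fuel efficiency falls 4.2210 mpg per additional liter of engine displacement
- |-0.5262| < |-4.2210| → Model B shows the stronger marginal effect

Note: R² measures how tightly points cluster around the line; β₁ measures how steep the line is — they answer different questions.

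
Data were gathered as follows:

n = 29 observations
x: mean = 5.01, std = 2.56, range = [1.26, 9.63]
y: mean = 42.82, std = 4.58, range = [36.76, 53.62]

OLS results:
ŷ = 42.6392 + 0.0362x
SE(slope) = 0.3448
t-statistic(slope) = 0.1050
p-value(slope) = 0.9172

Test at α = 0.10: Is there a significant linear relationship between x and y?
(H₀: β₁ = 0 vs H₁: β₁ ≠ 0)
Since p-value = 0.9172 ≥ α = 0.10, fail to reject H₀ — the slope is not significantly different from 0.

Hypothesis test for the slope coefficient:

H₀: β₁ = 0 (no linear relationship)
H₁: β₁ ≠ 0 (linear relationship exists)

Test statistic: t = β̂₁ / SE(β̂₁) = 0.0362 / 0.3448 = 0.1050

The p-value (0.9172) is the probability, under H₀, of a t-statistic at least as extreme as |t| = 0.1050 (two-sided, df = n − 2 = 27).

Decision rule: reject H₀ if p-value < α.
p-value = 0.9172 ≥ α = 0.10 → fail to reject H₀.

Conclusion: the linear association between x and y is not significant at the 10% level.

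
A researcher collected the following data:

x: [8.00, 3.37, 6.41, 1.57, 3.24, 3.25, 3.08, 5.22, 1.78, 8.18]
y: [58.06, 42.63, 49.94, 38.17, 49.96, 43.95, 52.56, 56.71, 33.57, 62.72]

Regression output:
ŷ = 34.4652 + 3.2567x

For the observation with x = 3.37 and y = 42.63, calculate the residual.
Residual = -2.8103

The residual is the difference between the actual value and the predicted value:

Residual = y - ŷ

Step 1: Calculate predicted value
ŷ = 34.4652 + 3.2567 × 3.37
ŷ = 45.4403

Step 2: Calculate residual
Residual = 42.63 - 45.4403
Residual = -2.8103

The residual is negative, so the observed y = 42.63 sits below the regression line (the line overestimates it by 2.8103).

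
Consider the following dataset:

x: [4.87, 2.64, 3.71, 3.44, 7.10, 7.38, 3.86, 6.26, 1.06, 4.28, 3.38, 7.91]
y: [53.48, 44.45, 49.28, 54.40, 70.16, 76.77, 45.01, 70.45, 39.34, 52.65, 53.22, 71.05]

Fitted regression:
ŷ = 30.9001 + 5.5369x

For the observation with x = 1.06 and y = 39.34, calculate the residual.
Residual = 2.5708

The residual is the difference between the actual value and the predicted value:

Residual = y - ŷ

Step 1: Calculate predicted value
ŷ = 30.9001 + 5.5369 × 1.06
ŷ = 36.7692

Step 2: Calculate residual
Residual = 39.34 - 36.7692
Residual = 2.5708

Sign check: y > ŷ, so the point is above the line and the fit underestimates here.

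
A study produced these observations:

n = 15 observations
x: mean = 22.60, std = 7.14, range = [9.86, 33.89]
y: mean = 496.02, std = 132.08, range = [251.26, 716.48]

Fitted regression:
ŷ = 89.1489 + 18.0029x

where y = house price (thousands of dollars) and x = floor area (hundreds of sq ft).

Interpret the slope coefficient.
An increase of one hundred sq ft in floor area is associated with a 18.0029 thousand dollars increase in predicted house price.

The slope coefficient β₁ = 18.0029 represents the marginal effect of floor area on house price.

Interpretation:
- Floor area up by 1 hundred sq ft → predicted house price increases by 18.0029 thousand dollars
- This is a linear approximation: the same per-unit change is assumed across the whole observed x range
- The slope describes association in these data, not necessarily a causal effect

The intercept β₀ = 89.1489 is the predicted house price when floor area = 0; since the smallest observed x is 9.86, this is an extrapolation and mainly anchors the line.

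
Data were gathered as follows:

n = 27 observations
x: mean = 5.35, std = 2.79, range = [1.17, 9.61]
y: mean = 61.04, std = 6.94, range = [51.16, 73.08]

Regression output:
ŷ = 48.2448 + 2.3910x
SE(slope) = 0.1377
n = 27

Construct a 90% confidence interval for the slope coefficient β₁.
The 90% CI for β₁ is (2.1558, 2.6262)

Confidence interval for the slope:

The 90% CI for β₁ is: β̂₁ ± t*(α/2, n-2) × SE(β̂₁)

Step 1: Find critical t-value
- Confidence level = 0.9
- Degrees of freedom = n - 2 = 27 - 2 = 25
- t*(α/2, 25) = 1.7081

Step 2: Calculate margin of error
Margin = 1.7081 × 0.1377 = 0.2352

Step 3: Construct interval
CI = 2.3910 ± 0.2352
CI = (2.1558, 2.6262)

Interpretation: each one-unit increase in x is associated with a change in mean y of between 2.1558 and 2.6262, with 90% confidence.
The interval does not include 0, suggesting a significant linear relationship.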